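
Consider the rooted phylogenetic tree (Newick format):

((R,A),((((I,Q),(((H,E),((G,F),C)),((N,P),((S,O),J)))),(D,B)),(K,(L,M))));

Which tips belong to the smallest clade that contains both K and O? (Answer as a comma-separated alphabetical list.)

B, C, D, E, F, G, H, I, J, K, L, M, N, O, P, Q, S

Tracing K: it sits inside (K,(L,M)).
Tracing O: it sits inside (S,O).
The smallest clade enclosing both is ((((I,Q),(((H,E),((G,F),C)),((N,P),((S,O),J)))),(D,B)),(K,(L,M))); the answer is its 17 terminal taxa in alphabetical order.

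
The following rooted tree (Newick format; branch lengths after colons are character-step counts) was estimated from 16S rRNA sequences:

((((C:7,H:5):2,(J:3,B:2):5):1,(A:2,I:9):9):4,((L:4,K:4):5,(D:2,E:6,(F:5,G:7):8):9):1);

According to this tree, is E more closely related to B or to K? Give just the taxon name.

K

The MRCA of E and K subtends ((L,K),(D,E,(F,G))) (6 taxa).
The MRCA of E and B is the root, subtending the entire tree (12 taxa).
The first is nested inside the second, so E shares a more recent common ancestor with K.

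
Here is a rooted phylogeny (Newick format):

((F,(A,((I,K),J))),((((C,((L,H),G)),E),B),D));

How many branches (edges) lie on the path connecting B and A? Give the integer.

6

The MRCA of B and A is the root of the tree.
From B up to that node: 3 branches. From A up to the same node: 3 branches. Total: 3 + 3 = 6.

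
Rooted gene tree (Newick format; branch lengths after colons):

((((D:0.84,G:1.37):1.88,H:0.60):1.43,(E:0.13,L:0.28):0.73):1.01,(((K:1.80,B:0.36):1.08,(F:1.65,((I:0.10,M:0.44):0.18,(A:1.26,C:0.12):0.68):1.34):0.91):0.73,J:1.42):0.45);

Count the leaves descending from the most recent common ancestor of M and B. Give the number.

7

The MRCA of M and B is the node subtending ((K,B),(F,((I,M),(A,C)))).
That clade contains 7 terminal taxa: A, B, C, F, I, K, M.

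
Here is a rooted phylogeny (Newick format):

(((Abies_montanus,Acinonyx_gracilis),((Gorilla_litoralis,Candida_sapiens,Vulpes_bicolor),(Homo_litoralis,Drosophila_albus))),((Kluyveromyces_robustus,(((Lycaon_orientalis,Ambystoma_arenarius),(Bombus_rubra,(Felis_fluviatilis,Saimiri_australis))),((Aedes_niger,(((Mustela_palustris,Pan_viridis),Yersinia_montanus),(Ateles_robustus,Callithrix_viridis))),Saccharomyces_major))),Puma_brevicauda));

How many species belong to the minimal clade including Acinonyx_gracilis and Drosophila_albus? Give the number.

The MRCA of Acinonyx_gracilis and Drosophila_albus is the node subtending ((Abies_montanus,Acinonyx_gracilis),((Gorilla_litoralis,Candida_sapiens,Vulpes_bicolor),(Homo_litoralis,Drosophila_albus))).
That clade contains 7 terminal taxa: Abies_montanus, Acinonyx_gracilis, Candida_sapiens, Drosophila_albus, Gorilla_litoralis, Homo_litoralis, Vulpes_bicolor.

7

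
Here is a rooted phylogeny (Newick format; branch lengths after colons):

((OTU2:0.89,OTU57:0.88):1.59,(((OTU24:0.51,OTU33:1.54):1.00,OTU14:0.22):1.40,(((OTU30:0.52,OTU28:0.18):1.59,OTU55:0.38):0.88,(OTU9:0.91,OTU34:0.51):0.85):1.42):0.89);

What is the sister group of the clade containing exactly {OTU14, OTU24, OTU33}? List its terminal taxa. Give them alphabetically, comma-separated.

OTU28, OTU30, OTU34, OTU55, OTU9

The clade containing exactly {OTU14, OTU24, OTU33} attaches to the tree at the node subtending (((OTU24,OTU33),OTU14),(((OTU30,OTU28),OTU55),(OTU9,OTU34))).
The other lineage descending from that same node — the sister group — is (((OTU30,OTU28),OTU55),(OTU9,OTU34)); its 5 tips in alphabetical order are the answer.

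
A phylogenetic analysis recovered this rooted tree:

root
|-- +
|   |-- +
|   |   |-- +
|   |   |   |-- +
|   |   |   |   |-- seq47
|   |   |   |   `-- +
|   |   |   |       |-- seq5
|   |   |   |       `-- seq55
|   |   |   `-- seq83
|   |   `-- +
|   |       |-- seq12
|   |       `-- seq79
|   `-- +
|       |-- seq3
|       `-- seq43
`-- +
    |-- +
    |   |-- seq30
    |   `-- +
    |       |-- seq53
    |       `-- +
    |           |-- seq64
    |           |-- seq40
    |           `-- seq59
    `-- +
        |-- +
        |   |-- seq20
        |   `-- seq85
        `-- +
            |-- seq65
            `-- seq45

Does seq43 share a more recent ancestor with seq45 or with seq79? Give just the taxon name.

The MRCA of seq43 and seq79 subtends ((((seq47,(seq5,seq55)),seq83),(seq12,seq79)),(seq3,seq43)) (8 taxa).
The MRCA of seq43 and seq45 is the root, subtending the entire tree (17 taxa).
The first is nested inside the second, so seq43 shares a more recent common ancestor with seq79.

seq79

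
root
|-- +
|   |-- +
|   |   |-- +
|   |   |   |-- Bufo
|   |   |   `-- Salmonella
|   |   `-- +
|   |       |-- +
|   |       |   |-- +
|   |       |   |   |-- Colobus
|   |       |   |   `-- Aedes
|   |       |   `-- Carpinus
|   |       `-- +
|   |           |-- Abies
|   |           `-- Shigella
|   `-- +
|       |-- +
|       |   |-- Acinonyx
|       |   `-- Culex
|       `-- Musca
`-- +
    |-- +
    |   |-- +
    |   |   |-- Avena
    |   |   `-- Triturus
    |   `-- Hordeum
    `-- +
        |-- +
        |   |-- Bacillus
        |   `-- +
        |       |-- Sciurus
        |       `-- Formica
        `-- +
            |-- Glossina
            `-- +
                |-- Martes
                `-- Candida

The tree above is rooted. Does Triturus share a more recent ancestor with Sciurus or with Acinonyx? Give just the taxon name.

Sciurus

The MRCA of Triturus and Sciurus subtends (((Avena,Triturus),Hordeum),((Bacillus,(Sciurus,Formica)),(Glossina,(Martes,Candida)))) (9 taxa).
The MRCA of Triturus and Acinonyx is the root, subtending the entire tree (19 taxa).
The first is nested inside the second, so Triturus shares a more recent common ancestor with Sciurus.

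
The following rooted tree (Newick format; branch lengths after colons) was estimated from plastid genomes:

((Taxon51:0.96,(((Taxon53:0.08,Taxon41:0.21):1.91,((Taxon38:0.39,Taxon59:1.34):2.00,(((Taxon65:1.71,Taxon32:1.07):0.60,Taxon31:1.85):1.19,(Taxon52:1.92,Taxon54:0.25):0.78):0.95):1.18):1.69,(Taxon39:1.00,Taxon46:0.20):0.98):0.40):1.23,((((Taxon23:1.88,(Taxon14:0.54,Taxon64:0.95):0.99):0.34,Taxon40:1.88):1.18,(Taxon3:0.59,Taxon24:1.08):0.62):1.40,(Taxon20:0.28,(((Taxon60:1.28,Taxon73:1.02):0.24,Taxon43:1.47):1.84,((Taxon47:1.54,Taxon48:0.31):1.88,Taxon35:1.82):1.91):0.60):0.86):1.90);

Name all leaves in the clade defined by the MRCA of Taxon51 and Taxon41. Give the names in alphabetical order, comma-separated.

Taxon31, Taxon32, Taxon38, Taxon39, Taxon41, Taxon46, Taxon51, Taxon52, Taxon53, Taxon54, Taxon59, Taxon65

Tracing Taxon51: it sits inside (Taxon51,(((Taxon53,Taxon41),((Taxon38,Taxon59),(((Taxon65,Taxon32),Taxon31),(Taxon52,Taxon54)))),(Taxon39,Taxon46))).
Tracing Taxon41: it sits inside (Taxon53,Taxon41).
The smallest clade enclosing both is (Taxon51,(((Taxon53,Taxon41),((Taxon38,Taxon59),(((Taxon65,Taxon32),Taxon31),(Taxon52,Taxon54)))),(Taxon39,Taxon46))); the answer is its 12 terminal taxa in alphabetical order.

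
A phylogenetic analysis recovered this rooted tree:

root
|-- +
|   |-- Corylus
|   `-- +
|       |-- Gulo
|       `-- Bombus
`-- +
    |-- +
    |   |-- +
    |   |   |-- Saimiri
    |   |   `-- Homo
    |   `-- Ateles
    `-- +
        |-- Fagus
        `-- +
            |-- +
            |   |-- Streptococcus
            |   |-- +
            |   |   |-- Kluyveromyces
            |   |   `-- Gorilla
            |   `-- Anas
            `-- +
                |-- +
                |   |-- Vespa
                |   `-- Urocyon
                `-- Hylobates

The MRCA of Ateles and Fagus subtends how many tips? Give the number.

The MRCA of Ateles and Fagus is the node subtending (((Saimiri,Homo),Ateles),(Fagus,((Streptococcus,(Kluyveromyces,Gorilla),Anas),((Vespa,Urocyon),Hylobates)))).
That clade contains 11 terminal taxa: Anas, Ateles, Fagus, Gorilla, Homo, Hylobates, Kluyveromyces, Saimiri, Streptococcus, Urocyon, Vespa.

11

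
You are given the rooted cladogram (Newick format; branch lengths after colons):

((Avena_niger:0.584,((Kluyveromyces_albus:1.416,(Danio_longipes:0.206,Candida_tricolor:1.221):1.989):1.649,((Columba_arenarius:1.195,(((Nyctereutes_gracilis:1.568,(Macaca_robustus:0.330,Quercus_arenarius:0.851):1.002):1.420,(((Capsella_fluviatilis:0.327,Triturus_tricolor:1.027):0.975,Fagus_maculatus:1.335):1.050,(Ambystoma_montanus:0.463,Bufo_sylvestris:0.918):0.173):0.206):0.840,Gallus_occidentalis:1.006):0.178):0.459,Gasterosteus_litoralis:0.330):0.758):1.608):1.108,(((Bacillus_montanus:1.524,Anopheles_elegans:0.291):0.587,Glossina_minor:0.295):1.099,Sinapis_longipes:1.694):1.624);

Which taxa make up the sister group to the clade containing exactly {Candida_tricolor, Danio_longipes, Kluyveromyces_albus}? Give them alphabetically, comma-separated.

The clade containing exactly {Candida_tricolor, Danio_longipes, Kluyveromyces_albus} attaches to the tree at the node subtending ((Kluyveromyces_albus,(Danio_longipes,Candida_tricolor)),((Columba_arenarius,(((Nyctereutes_gracilis,(Macaca_robustus,Quercus_arenarius)),(((Capsella_fluviatilis,Triturus_tricolor),Fagus_maculatus),(Ambystoma_montanus,Bufo_sylvestris))),Gallus_occidentalis)),Gasterosteus_litoralis)).
The other lineage descending from that same node — the sister group — is ((Columba_arenarius,(((Nyctereutes_gracilis,(Macaca_robustus,Quercus_arenarius)),(((Capsella_fluviatilis,Triturus_tricolor),Fagus_maculatus),(Ambystoma_montanus,Bufo_sylvestris))),Gallus_occidentalis)),Gasterosteus_litoralis); its 11 tips in alphabetical order are the answer.

Ambystoma_montanus, Bufo_sylvestris, Capsella_fluviatilis, Columba_arenarius, Fagus_maculatus, Gallus_occidentalis, Gasterosteus_litoralis, Macaca_robustus, Nyctereutes_gracilis, Quercus_arenarius, Triturus_tricolor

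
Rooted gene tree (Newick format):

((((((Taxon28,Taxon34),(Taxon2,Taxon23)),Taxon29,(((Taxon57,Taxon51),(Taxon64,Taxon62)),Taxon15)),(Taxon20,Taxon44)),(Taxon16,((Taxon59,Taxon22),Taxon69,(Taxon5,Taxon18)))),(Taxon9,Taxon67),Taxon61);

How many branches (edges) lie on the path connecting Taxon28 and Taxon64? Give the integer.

7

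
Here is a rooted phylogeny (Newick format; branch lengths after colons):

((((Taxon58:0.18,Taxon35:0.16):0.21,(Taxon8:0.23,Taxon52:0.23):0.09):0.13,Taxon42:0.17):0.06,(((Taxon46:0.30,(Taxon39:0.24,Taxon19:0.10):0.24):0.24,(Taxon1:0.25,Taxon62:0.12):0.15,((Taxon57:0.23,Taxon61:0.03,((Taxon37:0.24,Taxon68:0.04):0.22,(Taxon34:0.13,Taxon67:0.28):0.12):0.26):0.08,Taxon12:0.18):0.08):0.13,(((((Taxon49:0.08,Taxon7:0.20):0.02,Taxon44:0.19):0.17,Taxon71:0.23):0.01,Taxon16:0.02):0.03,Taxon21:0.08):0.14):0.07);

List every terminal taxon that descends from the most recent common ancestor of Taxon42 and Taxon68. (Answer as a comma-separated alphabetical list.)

Taxon1, Taxon12, Taxon16, Taxon19, Taxon21, Taxon34, Taxon35, Taxon37, Taxon39, Taxon42, Taxon44, Taxon46, Taxon49, Taxon52, Taxon57, Taxon58, Taxon61, Taxon62, Taxon67, Taxon68, Taxon7, Taxon71, Taxon8

Tracing Taxon42: it sits inside (((Taxon58,Taxon35),(Taxon8,Taxon52)),Taxon42).
Tracing Taxon68: it sits inside (Taxon37,Taxon68).
The smallest clade enclosing both is the whole tree (their MRCA is the root), so the answer is all 23 tips in alphabetical order.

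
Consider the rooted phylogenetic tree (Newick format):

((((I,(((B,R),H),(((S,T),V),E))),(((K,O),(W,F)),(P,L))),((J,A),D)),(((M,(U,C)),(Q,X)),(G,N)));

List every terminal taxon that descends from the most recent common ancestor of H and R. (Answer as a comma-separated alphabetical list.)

Tracing H: it sits inside ((B,R),H).
Tracing R: it sits inside (B,R).
The smallest clade enclosing both is ((B,R),H); the answer is its 3 terminal taxa in alphabetical order.

B, H, R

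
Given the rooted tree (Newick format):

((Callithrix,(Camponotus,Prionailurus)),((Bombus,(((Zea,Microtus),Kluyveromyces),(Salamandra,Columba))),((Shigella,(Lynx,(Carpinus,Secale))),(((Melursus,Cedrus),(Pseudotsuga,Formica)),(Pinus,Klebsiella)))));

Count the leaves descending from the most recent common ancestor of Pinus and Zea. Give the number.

16

The MRCA of Pinus and Zea is the node subtending ((Bombus,(((Zea,Microtus),Kluyveromyces),(Salamandra,Columba))),((Shigella,(Lynx,(Carpinus,Secale))),(((Melursus,Cedrus),(Pseudotsuga,Formica)),(Pinus,Klebsiella)))).
That clade contains 16 terminal taxa: Bombus, Carpinus, Cedrus, Columba, Formica, Klebsiella, Kluyveromyces, Lynx, Melursus, Microtus, Pinus, Pseudotsuga, Salamandra, Secale, Shigella, Zea.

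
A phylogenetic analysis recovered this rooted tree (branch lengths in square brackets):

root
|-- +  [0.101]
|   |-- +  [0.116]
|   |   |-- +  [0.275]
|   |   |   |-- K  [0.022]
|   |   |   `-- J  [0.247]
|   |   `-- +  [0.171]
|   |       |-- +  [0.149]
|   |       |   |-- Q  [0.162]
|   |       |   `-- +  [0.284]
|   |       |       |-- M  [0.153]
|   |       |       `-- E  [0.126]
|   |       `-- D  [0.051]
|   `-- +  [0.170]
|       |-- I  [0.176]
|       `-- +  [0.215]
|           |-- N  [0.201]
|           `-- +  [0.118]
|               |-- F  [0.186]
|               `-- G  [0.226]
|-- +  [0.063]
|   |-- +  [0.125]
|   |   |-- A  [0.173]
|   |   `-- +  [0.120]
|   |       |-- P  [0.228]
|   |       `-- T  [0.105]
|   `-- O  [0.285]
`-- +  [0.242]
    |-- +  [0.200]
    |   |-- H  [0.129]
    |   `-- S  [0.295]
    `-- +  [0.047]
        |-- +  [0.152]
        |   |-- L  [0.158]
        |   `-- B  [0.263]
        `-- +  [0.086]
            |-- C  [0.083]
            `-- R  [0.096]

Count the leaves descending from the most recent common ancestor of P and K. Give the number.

The MRCA of P and K is the root, so the clade is the entire tree.
That clade contains 20 terminal taxa: A, B, C, D, E, F, G, H, I, J, K, L, M, N, O, P, Q, R, S, T.

20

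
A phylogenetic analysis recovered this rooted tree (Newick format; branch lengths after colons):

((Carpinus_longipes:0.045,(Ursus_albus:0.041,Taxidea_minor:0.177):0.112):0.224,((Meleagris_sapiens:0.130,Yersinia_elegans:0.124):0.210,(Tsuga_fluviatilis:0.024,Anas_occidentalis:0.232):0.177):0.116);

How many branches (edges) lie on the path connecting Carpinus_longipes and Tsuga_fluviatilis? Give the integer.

The MRCA of Carpinus_longipes and Tsuga_fluviatilis is the root of the tree.
From Carpinus_longipes up to that node: 2 branches. From Tsuga_fluviatilis up to the same node: 3 branches. Total: 2 + 3 = 5.

5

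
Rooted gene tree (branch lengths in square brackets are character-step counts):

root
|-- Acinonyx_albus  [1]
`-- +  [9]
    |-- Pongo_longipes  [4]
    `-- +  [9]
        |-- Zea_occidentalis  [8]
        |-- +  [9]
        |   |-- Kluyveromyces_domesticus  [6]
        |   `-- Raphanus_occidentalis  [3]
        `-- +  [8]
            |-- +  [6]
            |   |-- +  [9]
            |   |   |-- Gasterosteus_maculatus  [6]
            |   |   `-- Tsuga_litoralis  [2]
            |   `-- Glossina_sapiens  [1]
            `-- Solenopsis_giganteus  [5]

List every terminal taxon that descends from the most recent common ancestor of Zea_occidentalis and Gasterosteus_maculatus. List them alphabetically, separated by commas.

Gasterosteus_maculatus, Glossina_sapiens, Kluyveromyces_domesticus, Raphanus_occidentalis, Solenopsis_giganteus, Tsuga_litoralis, Zea_occidentalis

Tracing Zea_occidentalis: it sits inside (Zea_occidentalis,(Kluyveromyces_domesticus,Raphanus_occidentalis),(((Gasterosteus_maculatus,Tsuga_litoralis),Glossina_sapiens),Solenopsis_giganteus)).
Tracing Gasterosteus_maculatus: it sits inside (Gasterosteus_maculatus,Tsuga_litoralis).
The smallest clade enclosing both is (Zea_occidentalis,(Kluyveromyces_domesticus,Raphanus_occidentalis),(((Gasterosteus_maculatus,Tsuga_litoralis),Glossina_sapiens),Solenopsis_giganteus)); the answer is its 7 terminal taxa in alphabetical order.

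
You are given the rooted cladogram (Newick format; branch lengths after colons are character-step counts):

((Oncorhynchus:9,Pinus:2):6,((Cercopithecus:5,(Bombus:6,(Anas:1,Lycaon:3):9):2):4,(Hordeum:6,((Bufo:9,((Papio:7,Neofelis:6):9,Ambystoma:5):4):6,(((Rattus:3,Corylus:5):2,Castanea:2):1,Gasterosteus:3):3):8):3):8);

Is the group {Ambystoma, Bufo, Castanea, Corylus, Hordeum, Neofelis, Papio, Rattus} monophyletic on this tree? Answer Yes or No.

The MRCA of the listed taxa subtends (Hordeum,((Bufo,((Papio,Neofelis),Ambystoma)),(((Rattus,Corylus),Castanea),Gasterosteus))).
That clade also contains Gasterosteus, which is not in the proposed group, so the group is not monophyletic.

No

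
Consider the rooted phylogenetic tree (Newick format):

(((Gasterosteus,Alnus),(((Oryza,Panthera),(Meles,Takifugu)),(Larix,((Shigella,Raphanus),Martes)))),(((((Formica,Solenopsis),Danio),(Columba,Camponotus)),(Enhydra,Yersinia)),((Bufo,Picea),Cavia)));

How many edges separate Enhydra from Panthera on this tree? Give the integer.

The MRCA of Enhydra and Panthera is the root of the tree.
From Enhydra up to that node: 4 branches. From Panthera up to the same node: 5 branches. Total: 4 + 5 = 9.

9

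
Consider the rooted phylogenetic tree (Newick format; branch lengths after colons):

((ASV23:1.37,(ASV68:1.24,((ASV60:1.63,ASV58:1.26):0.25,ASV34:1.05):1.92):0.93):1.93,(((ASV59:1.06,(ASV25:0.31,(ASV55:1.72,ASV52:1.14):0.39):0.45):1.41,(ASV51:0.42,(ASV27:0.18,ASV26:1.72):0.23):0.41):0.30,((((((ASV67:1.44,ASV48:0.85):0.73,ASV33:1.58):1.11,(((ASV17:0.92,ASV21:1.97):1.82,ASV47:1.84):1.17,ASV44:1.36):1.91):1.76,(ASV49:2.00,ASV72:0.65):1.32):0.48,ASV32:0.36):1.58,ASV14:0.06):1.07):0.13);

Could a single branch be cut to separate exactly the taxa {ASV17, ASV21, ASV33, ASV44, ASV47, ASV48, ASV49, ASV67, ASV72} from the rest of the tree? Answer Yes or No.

The most recent common ancestor of these taxa subtends ((((ASV67,ASV48),ASV33),(((ASV17,ASV21),ASV47),ASV44)),(ASV49,ASV72)).
That clade has exactly 9 tips — every listed taxon and nothing else — so the group is monophyletic.

Yes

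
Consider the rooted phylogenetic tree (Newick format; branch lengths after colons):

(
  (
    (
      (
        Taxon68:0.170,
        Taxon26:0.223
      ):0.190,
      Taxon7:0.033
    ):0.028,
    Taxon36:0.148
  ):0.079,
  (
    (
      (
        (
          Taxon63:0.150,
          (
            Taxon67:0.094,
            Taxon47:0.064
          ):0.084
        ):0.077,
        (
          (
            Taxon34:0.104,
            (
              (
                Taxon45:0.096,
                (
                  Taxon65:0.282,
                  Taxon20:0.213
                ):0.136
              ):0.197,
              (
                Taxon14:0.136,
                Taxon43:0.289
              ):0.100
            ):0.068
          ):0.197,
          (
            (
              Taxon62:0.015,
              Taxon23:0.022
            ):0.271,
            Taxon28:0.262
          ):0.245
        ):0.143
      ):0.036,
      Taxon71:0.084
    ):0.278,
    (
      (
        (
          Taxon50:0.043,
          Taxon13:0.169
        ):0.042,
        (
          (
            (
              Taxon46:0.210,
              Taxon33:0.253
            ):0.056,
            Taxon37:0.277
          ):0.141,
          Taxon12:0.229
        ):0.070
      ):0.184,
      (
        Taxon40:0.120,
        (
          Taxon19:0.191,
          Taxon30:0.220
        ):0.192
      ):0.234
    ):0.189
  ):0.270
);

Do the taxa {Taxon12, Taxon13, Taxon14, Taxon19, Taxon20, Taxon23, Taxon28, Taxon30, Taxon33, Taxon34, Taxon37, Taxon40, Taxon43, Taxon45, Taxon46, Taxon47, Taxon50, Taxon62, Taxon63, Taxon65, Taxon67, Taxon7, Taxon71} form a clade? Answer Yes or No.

The MRCA of the listed taxa is the root, so the smallest clade containing them is the whole tree.
That clade also contains Taxon26, Taxon36, Taxon68, which are not in the proposed group, so the group is not monophyletic.

No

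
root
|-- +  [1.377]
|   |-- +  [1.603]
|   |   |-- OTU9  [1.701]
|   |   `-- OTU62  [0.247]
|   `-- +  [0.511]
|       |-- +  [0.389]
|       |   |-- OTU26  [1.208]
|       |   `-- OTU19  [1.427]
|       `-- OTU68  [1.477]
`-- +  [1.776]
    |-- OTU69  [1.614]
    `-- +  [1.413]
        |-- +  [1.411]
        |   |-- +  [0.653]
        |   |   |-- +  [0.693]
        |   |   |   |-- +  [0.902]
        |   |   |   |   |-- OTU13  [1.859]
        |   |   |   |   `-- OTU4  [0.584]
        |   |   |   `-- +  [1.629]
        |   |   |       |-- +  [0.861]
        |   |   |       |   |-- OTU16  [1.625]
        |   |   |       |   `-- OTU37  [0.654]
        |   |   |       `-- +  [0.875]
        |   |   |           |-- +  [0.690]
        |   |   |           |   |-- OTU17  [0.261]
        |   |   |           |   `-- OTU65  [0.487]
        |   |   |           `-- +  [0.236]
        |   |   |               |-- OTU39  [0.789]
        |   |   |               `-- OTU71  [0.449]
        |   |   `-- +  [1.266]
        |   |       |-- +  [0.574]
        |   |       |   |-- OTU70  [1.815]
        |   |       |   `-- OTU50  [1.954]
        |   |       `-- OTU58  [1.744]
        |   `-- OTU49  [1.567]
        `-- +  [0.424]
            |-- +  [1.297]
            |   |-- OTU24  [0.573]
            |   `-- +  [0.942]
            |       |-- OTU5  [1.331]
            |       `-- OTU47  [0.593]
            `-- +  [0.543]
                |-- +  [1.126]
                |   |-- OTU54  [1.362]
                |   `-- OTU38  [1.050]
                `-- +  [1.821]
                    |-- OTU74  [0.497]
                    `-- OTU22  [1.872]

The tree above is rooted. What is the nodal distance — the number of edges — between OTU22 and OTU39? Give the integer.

11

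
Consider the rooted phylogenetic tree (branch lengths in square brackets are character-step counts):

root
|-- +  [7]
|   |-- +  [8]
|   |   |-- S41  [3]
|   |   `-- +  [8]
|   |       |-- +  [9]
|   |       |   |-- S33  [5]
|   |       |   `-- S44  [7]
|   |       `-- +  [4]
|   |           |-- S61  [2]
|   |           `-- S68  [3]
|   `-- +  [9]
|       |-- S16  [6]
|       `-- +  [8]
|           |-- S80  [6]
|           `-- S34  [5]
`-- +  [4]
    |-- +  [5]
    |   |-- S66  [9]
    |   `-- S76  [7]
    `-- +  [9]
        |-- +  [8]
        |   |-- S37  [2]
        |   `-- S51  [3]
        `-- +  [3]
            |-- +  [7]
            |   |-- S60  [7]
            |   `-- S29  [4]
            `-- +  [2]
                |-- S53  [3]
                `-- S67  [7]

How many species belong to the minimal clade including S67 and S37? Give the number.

The MRCA of S67 and S37 is the node subtending ((S37,S51),((S60,S29),(S53,S67))).
That clade contains 6 terminal taxa: S29, S37, S51, S53, S60, S67.

6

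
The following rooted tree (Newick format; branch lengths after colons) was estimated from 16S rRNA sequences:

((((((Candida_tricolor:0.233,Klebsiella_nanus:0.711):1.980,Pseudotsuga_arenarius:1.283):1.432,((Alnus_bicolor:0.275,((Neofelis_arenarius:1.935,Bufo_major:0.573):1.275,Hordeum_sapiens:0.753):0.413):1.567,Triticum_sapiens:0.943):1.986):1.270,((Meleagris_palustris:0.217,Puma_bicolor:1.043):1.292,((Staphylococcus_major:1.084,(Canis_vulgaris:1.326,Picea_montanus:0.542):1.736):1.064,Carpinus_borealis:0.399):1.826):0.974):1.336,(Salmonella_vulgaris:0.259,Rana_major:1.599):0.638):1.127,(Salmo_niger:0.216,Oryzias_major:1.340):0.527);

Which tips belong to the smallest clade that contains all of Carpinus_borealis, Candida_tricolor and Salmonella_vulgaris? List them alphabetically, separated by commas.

Tracing Carpinus_borealis: it sits inside ((Staphylococcus_major,(Canis_vulgaris,Picea_montanus)),Carpinus_borealis).
Tracing Candida_tricolor: it sits inside (Candida_tricolor,Klebsiella_nanus).
Tracing Salmonella_vulgaris: it sits inside (Salmonella_vulgaris,Rana_major).
The smallest clade enclosing all 3 is (((((Candida_tricolor,Klebsiella_nanus),Pseudotsuga_arenarius),((Alnus_bicolor,((Neofelis_arenarius,Bufo_major),Hordeum_sapiens)),Triticum_sapiens)),((Meleagris_palustris,Puma_bicolor),((Staphylococcus_major,(Canis_vulgaris,Picea_montanus)),Carpinus_borealis))),(Salmonella_vulgaris,Rana_major)); the answer is its 16 terminal taxa in alphabetical order.

Alnus_bicolor, Bufo_major, Candida_tricolor, Canis_vulgaris, Carpinus_borealis, Hordeum_sapiens, Klebsiella_nanus, Meleagris_palustris, Neofelis_arenarius, Picea_montanus, Pseudotsuga_arenarius, Puma_bicolor, Rana_major, Salmonella_vulgaris, Staphylococcus_major, Triticum_sapiens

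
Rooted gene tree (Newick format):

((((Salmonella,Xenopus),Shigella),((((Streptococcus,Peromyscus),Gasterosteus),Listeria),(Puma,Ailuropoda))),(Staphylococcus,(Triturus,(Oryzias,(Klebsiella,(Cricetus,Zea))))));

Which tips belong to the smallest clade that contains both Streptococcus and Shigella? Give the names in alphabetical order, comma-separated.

Ailuropoda, Gasterosteus, Listeria, Peromyscus, Puma, Salmonella, Shigella, Streptococcus, Xenopus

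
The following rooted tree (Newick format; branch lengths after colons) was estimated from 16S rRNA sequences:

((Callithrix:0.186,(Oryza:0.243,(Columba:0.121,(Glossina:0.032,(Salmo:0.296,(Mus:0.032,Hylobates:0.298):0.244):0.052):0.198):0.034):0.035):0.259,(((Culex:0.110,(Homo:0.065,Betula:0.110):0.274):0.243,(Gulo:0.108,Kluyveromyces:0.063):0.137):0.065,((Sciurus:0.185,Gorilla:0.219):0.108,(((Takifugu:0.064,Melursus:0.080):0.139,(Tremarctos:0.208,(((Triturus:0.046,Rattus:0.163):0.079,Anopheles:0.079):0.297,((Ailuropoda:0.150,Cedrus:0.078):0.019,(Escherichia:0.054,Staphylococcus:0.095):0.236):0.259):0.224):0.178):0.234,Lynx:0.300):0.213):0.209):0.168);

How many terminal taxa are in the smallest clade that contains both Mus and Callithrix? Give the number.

7

The MRCA of Mus and Callithrix is the node subtending (Callithrix,(Oryza,(Columba,(Glossina,(Salmo,(Mus,Hylobates)))))).
That clade contains 7 terminal taxa: Callithrix, Columba, Glossina, Hylobates, Mus, Oryza, Salmo.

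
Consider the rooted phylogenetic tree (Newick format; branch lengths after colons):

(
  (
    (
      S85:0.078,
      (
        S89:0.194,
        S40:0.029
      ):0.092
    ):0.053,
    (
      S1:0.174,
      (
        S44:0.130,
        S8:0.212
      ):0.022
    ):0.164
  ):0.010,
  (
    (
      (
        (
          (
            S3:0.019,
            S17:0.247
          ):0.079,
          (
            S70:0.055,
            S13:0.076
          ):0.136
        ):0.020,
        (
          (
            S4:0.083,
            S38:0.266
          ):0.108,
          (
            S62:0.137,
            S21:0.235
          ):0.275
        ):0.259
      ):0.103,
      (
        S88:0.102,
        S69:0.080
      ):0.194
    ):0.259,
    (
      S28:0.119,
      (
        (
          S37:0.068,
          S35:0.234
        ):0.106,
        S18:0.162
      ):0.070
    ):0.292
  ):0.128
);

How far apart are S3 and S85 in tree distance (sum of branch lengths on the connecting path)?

0.749

The path runs S3 → … → MRCA → … → S85; the MRCA is the root of the tree.
Branch lengths along that path: 0.019 + 0.079 + 0.020 + 0.103 + 0.259 + 0.128 + 0.010 + 0.053 + 0.078 = 0.749.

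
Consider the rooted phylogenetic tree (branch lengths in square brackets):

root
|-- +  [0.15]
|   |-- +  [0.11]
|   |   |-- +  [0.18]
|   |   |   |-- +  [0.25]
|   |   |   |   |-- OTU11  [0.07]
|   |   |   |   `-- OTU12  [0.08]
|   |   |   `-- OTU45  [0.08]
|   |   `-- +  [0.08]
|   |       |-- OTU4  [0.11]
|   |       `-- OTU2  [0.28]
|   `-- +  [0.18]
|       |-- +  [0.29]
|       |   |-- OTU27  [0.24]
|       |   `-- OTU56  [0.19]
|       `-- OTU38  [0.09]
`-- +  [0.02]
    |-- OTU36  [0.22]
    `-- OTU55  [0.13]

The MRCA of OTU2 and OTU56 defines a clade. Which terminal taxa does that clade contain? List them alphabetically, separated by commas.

OTU11, OTU12, OTU2, OTU27, OTU38, OTU4, OTU45, OTU56

Tracing OTU2: it sits inside (OTU4,OTU2).
Tracing OTU56: it sits inside (OTU27,OTU56).
The smallest clade enclosing both is ((((OTU11,OTU12),OTU45),(OTU4,OTU2)),((OTU27,OTU56),OTU38)); the answer is its 8 terminal taxa in alphabetical order.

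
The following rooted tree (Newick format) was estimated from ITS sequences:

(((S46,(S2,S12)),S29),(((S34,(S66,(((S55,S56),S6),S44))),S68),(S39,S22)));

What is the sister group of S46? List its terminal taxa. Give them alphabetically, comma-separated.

S12, S2

S46 attaches to the tree at the node subtending (S46,(S2,S12)).
The other lineage descending from that same node — the sister group — is (S2,S12); its 2 tips in alphabetical order are the answer.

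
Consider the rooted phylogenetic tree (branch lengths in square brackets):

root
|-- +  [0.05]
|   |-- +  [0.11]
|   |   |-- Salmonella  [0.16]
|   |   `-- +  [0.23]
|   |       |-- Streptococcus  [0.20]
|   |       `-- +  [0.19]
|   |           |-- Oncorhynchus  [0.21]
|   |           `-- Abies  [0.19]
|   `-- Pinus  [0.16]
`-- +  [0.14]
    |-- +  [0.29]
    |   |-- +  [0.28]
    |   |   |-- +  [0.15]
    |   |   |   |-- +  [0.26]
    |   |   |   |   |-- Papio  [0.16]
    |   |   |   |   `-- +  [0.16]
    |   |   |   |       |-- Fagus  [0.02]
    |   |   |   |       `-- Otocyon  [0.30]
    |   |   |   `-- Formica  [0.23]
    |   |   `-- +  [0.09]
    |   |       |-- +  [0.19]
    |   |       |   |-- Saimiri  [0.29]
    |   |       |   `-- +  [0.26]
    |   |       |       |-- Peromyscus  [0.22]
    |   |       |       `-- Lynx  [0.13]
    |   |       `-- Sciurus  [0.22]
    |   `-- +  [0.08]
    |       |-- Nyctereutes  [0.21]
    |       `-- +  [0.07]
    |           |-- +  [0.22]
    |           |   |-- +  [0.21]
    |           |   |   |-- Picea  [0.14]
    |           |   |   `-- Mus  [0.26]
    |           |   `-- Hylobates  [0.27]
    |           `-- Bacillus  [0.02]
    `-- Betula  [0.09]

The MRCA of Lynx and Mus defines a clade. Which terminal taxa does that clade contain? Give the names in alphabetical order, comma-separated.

Bacillus, Fagus, Formica, Hylobates, Lynx, Mus, Nyctereutes, Otocyon, Papio, Peromyscus, Picea, Saimiri, Sciurus

Tracing Lynx: it sits inside (Peromyscus,Lynx).
Tracing Mus: it sits inside (Picea,Mus).
The smallest clade enclosing both is ((((Papio,(Fagus,Otocyon)),Formica),((Saimiri,(Peromyscus,Lynx)),Sciurus)),(Nyctereutes,(((Picea,Mus),Hylobates),Bacillus))); the answer is its 13 terminal taxa in alphabetical order.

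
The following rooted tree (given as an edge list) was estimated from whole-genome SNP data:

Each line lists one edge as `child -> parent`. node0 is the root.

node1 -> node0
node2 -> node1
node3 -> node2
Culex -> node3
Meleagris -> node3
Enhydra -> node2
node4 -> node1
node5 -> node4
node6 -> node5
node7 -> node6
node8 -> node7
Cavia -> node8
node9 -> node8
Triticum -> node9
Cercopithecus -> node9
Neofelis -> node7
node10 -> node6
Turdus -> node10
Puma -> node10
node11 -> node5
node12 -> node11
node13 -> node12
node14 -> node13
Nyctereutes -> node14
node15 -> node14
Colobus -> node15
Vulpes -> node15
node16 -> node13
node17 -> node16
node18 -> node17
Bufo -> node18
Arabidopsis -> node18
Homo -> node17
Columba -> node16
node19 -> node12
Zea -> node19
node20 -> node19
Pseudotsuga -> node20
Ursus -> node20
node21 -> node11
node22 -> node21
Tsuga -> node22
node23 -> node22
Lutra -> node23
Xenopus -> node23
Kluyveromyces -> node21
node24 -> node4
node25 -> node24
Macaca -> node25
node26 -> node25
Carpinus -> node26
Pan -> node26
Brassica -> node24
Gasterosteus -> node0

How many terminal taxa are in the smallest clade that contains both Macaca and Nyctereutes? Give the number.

24

The MRCA of Macaca and Nyctereutes is the node subtending (((((Cavia,(Triticum,Cercopithecus)),Neofelis),(Turdus,Puma)),((((Nyctereutes,(Colobus,Vulpes)),(((Bufo,Arabidopsis),Homo),Columba)),(Zea,(Pseudotsuga,Ursus))),((Tsuga,(Lutra,Xenopus)),Kluyveromyces))),((Macaca,(Carpinus,Pan)),Brassica)).
That clade contains 24 terminal taxa: Arabidopsis, Brassica, Bufo, Carpinus, Cavia, Cercopithecus, Colobus, Columba, Homo, Kluyveromyces, Lutra, Macaca, Neofelis, Nyctereutes, Pan, Pseudotsuga, Puma, Triticum, Tsuga, Turdus, Ursus, Vulpes, Xenopus, Zea.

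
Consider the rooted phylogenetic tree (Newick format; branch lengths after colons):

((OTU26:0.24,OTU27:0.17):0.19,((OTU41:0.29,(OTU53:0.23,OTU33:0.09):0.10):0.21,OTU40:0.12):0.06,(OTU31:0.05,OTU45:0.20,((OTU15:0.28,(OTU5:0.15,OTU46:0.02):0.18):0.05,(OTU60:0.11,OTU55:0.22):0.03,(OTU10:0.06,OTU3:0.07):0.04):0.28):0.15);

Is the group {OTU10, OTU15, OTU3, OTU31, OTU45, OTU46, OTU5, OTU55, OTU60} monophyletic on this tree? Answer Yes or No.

Yes

The most recent common ancestor of these taxa subtends (OTU31,OTU45,((OTU15,(OTU5,OTU46)),(OTU60,OTU55),(OTU10,OTU3))).
That clade has exactly 9 tips — every listed taxon and nothing else — so the group is monophyletic.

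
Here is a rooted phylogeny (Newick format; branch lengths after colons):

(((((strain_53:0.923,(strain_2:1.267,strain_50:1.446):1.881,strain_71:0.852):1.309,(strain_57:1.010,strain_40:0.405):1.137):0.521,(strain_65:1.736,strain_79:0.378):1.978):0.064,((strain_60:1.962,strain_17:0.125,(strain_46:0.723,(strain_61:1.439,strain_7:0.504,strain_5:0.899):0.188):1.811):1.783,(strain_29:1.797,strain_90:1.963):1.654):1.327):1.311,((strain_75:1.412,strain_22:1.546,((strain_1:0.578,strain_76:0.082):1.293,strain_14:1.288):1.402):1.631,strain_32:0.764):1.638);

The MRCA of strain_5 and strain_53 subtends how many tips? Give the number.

16

The MRCA of strain_5 and strain_53 is the node subtending ((((strain_53,(strain_2,strain_50),strain_71),(strain_57,strain_40)),(strain_65,strain_79)),((strain_60,strain_17,(strain_46,(strain_61,strain_7,strain_5))),(strain_29,strain_90))).
That clade contains 16 terminal taxa: strain_17, strain_2, strain_29, strain_40, strain_46, strain_5, strain_50, strain_53, strain_57, strain_60, strain_61, strain_65, strain_7, strain_71, strain_79, strain_90.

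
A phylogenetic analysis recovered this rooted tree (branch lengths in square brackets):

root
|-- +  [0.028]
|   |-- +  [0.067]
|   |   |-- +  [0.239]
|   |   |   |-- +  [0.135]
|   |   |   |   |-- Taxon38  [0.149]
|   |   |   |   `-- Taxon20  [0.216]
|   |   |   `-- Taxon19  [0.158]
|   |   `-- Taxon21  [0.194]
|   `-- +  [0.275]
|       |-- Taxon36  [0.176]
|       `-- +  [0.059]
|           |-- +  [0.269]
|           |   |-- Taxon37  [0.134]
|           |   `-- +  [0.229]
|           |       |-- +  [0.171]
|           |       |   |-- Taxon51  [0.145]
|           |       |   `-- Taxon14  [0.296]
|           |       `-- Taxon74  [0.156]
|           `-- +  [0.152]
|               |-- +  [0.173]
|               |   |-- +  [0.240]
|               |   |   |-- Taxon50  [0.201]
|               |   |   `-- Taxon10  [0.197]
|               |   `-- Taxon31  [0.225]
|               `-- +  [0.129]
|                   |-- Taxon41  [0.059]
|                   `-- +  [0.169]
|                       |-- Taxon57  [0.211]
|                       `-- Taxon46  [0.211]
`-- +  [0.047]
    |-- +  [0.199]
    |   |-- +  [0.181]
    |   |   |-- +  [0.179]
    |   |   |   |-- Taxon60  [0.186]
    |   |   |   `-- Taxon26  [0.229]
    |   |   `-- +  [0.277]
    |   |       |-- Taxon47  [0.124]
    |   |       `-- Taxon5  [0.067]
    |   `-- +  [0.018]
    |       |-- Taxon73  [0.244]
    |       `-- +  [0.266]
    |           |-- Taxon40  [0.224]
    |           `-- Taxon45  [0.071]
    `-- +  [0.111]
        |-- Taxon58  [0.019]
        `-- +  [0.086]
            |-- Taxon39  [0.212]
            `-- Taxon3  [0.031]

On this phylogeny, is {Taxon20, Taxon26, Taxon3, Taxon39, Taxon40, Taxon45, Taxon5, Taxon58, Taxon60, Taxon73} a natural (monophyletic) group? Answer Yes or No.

No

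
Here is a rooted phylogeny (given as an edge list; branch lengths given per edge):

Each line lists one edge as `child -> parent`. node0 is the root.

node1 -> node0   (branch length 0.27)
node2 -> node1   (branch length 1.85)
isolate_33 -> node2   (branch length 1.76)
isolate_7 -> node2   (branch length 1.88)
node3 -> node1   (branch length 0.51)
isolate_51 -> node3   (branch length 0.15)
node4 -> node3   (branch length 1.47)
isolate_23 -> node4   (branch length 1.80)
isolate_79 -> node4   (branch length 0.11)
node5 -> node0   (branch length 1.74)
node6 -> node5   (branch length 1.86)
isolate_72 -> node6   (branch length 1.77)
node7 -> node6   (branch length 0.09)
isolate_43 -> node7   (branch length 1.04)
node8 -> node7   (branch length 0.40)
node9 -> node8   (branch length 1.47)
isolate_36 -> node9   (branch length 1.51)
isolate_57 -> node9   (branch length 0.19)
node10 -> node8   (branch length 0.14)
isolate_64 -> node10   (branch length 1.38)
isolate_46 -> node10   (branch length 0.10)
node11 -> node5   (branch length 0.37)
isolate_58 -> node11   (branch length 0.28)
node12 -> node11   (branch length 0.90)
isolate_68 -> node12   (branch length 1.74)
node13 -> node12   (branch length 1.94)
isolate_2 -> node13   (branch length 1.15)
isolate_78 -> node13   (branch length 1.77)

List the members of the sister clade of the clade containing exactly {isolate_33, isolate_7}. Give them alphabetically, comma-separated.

isolate_23, isolate_51, isolate_79

The clade containing exactly {isolate_33, isolate_7} attaches to the tree at the node subtending ((isolate_33,isolate_7),(isolate_51,(isolate_23,isolate_79))).
The other lineage descending from that same node — the sister group — is (isolate_51,(isolate_23,isolate_79)); its 3 tips in alphabetical order are the answer.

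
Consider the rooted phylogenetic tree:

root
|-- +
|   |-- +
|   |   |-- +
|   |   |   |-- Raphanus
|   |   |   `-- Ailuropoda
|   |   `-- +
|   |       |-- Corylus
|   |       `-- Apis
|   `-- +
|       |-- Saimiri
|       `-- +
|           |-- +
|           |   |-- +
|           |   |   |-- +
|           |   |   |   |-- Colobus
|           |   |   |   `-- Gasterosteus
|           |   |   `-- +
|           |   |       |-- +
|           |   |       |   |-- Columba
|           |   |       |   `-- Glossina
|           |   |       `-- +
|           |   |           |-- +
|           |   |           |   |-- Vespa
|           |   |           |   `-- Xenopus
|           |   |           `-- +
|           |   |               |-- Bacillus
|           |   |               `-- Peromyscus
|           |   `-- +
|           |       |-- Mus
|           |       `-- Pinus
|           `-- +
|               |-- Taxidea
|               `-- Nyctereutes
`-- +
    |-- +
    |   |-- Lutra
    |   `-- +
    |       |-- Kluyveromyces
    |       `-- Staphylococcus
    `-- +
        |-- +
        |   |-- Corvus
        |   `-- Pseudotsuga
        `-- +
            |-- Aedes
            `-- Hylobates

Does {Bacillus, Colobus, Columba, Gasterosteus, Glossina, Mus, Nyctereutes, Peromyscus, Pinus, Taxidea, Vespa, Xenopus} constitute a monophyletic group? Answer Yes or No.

The most recent common ancestor of these taxa subtends ((((Colobus,Gasterosteus),((Columba,Glossina),((Vespa,Xenopus),(Bacillus,Peromyscus)))),(Mus,Pinus)),(Taxidea,Nyctereutes)).
That clade has exactly 12 tips — every listed taxon and nothing else — so the group is monophyletic.

Yes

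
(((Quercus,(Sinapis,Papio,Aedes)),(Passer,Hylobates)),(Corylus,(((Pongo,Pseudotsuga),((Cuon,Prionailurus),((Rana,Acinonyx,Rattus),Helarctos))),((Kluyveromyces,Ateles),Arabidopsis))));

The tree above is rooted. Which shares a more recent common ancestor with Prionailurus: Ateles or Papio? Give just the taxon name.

The MRCA of Prionailurus and Ateles subtends (((Pongo,Pseudotsuga),((Cuon,Prionailurus),((Rana,Acinonyx,Rattus),Helarctos))),((Kluyveromyces,Ateles),Arabidopsis)) (11 taxa).
The MRCA of Prionailurus and Papio is the root, subtending the entire tree (18 taxa).
The first is nested inside the second, so Prionailurus shares a more recent common ancestor with Ateles.

Ateles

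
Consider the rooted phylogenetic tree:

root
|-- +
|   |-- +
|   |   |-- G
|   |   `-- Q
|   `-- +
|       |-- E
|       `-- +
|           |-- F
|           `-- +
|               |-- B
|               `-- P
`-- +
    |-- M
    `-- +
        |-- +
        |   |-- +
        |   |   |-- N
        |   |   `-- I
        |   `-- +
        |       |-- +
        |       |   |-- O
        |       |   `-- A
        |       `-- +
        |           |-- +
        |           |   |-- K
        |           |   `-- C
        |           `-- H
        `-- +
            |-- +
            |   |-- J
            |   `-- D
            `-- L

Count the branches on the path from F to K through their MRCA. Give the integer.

The MRCA of F and K is the root of the tree.
From F up to that node: 4 branches. From K up to the same node: 7 branches. Total: 4 + 7 = 11.

11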